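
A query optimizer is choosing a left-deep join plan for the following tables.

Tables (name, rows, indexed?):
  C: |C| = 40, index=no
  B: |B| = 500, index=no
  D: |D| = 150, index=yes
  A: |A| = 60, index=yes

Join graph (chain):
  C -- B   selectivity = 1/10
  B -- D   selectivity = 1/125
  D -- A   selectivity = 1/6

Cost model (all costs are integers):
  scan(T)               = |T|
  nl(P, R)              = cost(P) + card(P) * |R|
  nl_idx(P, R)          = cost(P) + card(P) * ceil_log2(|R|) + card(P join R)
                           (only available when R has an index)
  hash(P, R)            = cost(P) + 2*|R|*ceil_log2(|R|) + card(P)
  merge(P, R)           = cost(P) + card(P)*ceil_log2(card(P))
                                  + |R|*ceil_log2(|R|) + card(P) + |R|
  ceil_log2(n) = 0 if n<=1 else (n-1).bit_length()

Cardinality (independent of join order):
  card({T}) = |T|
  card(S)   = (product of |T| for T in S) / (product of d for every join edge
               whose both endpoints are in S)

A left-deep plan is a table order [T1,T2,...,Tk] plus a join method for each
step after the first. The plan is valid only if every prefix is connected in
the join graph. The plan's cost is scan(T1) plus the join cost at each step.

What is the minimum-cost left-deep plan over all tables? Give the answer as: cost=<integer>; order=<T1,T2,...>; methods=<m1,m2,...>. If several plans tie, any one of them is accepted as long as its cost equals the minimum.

Selinger DP (subsets sized 1..n):
  {C}: scan cost=40, card=40
  {B}: scan cost=500, card=500
  {D}: scan cost=150, card=150
  {A}: scan cost=60, card=60
  {BC}: card=2000; try (C,hash)→1480, (B,merge)→5320, (C,merge)→5780, (B,hash)→9080, (B,nl)→20040, (C,nl)→20500; best=1480 via (C,hash)
  {BD}: card=600; try (D,hash)→3400, (D,nl_idx)→5100, (B,merge)→6500, (D,merge)→6850, (B,hash)→9300, (B,nl)→75150 …(+1); best=3400 via (D,hash)
  {AD}: card=1500; try (A,hash)→1020, (D,merge)→1830, (A,merge)→1920, (D,nl_idx)→2040, (D,hash)→2520, (A,nl_idx)→2550 …(+2); best=1020 via (A,hash)
  {BCD}: card=2400; try (C,hash)→4480, (D,hash)→5880, (C,merge)→10280, (D,nl_idx)→19880, (D,merge)→26830, (C,nl)→27400 …(+1); best=4480 via (C,hash)
  {ABD}: card=6000; try (A,hash)→4720, (A,merge)→10420, (B,hash)→11520, (A,nl_idx)→13000, (B,merge)→24020, (A,nl)→39400 …(+1); best=4720 via (A,hash)
  {ABCD}: card=24000; try (A,hash)→7600, (C,hash)→11200, (A,merge)→36100, (A,nl_idx)→42880, (C,merge)→89000, (A,nl)→148480 …(+1); best=7600 via (A,hash)

cost=7600; order=B,D,C,A; methods=hash,hash,hash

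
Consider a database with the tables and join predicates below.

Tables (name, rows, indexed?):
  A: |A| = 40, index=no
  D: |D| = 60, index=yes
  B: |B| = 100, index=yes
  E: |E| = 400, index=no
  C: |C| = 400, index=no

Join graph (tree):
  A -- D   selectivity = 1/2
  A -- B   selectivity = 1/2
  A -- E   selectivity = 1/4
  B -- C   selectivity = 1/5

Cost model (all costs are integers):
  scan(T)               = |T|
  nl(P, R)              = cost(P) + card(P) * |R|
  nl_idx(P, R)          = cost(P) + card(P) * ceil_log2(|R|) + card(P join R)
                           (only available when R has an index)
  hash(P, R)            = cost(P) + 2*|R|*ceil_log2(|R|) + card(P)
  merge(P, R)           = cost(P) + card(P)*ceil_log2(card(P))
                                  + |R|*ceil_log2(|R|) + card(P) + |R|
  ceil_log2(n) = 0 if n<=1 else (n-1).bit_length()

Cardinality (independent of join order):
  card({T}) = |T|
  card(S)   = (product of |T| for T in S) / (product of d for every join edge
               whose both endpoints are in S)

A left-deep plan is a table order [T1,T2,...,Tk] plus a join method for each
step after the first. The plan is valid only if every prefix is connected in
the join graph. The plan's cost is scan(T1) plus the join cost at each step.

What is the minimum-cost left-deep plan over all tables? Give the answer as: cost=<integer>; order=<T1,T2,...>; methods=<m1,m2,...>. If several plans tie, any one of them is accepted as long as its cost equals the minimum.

cost=4877600; order=D,A,B,C,E; methods=hash,hash,hash,hash

Selinger DP (subsets sized 1..n):
  {A}: scan cost=40, card=40
  {D}: scan cost=60, card=60
  {B}: scan cost=100, card=100
  {E}: scan cost=400, card=400
  {C}: scan cost=400, card=400
  {AD}: card=1200; try (A,hash)→600, (D,merge)→740, (A,merge)→760, (D,hash)→800, (D,nl_idx)→1480, (D,nl)→2440 …(+1); best=600 via (A,hash)
  {AB}: card=2000; try (A,hash)→680, (B,merge)→1120, (A,merge)→1180, (B,hash)→1480, (B,nl_idx)→2320, (B,nl)→4040 …(+1); best=680 via (A,hash)
  {AE}: card=4000; try (A,hash)→1280, (E,merge)→4320, (A,merge)→4680, (E,hash)→7280, (E,nl)→16040, (A,nl)→16400; best=1280 via (A,hash)
  {BC}: card=8000; try (B,hash)→2200, (C,merge)→4900, (B,merge)→5200, (C,hash)→7400, (B,nl_idx)→11200, (C,nl)→40100 …(+1); best=2200 via (B,hash)
  {ABD}: card=60000; try (B,hash)→3200, (D,hash)→3400, (B,merge)→15800, (D,merge)→25100, (B,nl_idx)→69000, (D,nl_idx)→72680 …(+2); best=3200 via (B,hash)
  {ADE}: card=120000; try (D,hash)→6000, (E,hash)→9000, (E,merge)→19000, (D,merge)→53700, (D,nl_idx)→145280, (D,nl)→241280 …(+1); best=6000 via (D,hash)
  {ABE}: card=200000; try (B,hash)→6680, (E,hash)→9880, (E,merge)→28680, (B,merge)→54080, (B,nl_idx)→229280, (B,nl)→401280 …(+1); best=6680 via (B,hash)
  {ABC}: card=160000; try (C,hash)→9880, (A,hash)→10680, (C,merge)→28680, (A,merge)→114480, (A,nl)→322200, (C,nl)→800680; best=9880 via (C,hash)
  {ABDE}: card=6000000; try (E,hash)→70400, (B,hash)→127400, (D,hash)→207400, (E,merge)→1027200, (B,merge)→2166800, (D,merge)→3807100 …(+5); best=70400 via (E,hash)
  {ABCD}: card=4800000; try (C,hash)→70400, (D,hash)→170600, (C,merge)→1027200, (D,merge)→3050300, (D,nl_idx)→5769880, (D,nl)→9609880 …(+1); best=70400 via (C,hash)
  {ABCE}: card=16000000; try (E,hash)→177080, (C,hash)→213880, (E,merge)→3053880, (C,merge)→3810680, (E,nl)→64009880, (C,nl)→80006680; best=177080 via (E,hash)
  {ABCDE}: card=480000000; try (E,hash)→4877600, (C,hash)→6077600, (D,hash)→16177800, (E,merge)→115274400, (C,merge)→144074400, (D,merge)→400177500 …(+4); best=4877600 via (E,hash)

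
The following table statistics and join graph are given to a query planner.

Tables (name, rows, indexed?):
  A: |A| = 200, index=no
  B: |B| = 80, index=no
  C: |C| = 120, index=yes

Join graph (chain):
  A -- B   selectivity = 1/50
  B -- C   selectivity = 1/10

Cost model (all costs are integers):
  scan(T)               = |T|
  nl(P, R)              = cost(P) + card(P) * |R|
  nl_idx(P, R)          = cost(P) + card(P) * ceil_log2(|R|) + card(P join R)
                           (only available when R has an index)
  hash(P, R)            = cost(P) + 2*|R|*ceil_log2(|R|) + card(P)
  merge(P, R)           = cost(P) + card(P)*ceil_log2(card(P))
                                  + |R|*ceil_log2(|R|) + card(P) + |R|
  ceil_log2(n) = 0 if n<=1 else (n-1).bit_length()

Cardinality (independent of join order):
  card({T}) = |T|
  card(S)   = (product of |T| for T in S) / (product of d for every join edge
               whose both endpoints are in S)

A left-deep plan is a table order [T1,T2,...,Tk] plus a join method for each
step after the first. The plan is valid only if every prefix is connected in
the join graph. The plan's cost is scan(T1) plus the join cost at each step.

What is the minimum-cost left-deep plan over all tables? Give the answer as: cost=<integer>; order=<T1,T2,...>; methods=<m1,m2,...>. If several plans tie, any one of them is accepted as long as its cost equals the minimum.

cost=3520; order=A,B,C; methods=hash,hash

Selinger DP (subsets sized 1..n):
  {A}: scan cost=200, card=200
  {B}: scan cost=80, card=80
  {C}: scan cost=120, card=120
  {AB}: card=320; try (B,hash)→1520, (A,merge)→2520, (B,merge)→2640, (A,hash)→3360, (A,nl)→16080, (B,nl)→16200; best=1520 via (B,hash)
  {BC}: card=960; try (B,hash)→1360, (C,nl_idx)→1600, (C,merge)→1680, (B,merge)→1720, (C,hash)→1840, (C,nl)→9680 …(+1); best=1360 via (B,hash)
  {ABC}: card=3840; try (C,hash)→3520, (A,hash)→5520, (C,merge)→5680, (C,nl_idx)→7600, (A,merge)→13720, (C,nl)→39920 …(+1); best=3520 via (C,hash)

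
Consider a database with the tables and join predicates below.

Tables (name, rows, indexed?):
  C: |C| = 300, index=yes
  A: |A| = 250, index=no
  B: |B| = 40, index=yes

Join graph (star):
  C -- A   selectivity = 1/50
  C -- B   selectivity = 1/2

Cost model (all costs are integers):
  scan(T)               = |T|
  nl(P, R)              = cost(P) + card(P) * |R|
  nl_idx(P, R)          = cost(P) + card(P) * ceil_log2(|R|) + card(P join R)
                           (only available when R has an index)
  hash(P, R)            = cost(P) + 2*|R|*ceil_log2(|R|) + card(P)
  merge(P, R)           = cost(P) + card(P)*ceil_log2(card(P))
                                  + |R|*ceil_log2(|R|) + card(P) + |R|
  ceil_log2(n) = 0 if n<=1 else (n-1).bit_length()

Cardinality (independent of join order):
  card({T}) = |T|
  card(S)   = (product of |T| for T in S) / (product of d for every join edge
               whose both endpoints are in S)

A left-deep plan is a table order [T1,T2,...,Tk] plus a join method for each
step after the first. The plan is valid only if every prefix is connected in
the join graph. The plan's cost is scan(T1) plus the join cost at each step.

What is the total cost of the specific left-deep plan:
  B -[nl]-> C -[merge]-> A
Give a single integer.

98290

step 1: scan B: cost=40, card=40
step 2: join C via nl
    card(P join C) = 40*300/(2) = 6000
    cost = 40 + 40*300 = 12040
step 3: join A via merge
    card(P join A) = 6000*250/(50) = 30000
    cost = 12040 + 6000*13 + 250*8 + 6000 + 250 = 98290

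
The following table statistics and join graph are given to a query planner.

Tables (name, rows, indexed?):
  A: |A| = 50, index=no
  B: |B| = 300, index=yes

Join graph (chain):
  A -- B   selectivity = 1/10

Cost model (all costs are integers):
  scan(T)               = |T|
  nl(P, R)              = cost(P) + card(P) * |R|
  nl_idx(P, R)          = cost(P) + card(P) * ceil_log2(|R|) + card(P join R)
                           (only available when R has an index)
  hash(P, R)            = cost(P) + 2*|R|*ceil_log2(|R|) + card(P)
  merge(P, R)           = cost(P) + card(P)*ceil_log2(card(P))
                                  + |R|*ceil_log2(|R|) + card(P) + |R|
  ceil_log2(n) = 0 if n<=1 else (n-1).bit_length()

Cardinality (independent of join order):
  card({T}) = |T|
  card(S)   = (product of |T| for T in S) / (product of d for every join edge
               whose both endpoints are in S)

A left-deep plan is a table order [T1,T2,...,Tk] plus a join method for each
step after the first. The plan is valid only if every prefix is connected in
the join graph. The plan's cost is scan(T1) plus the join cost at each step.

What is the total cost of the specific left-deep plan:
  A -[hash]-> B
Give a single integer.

step 1: scan A: cost=50, card=50
step 2: join B via hash
    card(P join B) = 50*300/(10) = 1500
    cost = 50 + 2*300*9 + 50 = 5500

5500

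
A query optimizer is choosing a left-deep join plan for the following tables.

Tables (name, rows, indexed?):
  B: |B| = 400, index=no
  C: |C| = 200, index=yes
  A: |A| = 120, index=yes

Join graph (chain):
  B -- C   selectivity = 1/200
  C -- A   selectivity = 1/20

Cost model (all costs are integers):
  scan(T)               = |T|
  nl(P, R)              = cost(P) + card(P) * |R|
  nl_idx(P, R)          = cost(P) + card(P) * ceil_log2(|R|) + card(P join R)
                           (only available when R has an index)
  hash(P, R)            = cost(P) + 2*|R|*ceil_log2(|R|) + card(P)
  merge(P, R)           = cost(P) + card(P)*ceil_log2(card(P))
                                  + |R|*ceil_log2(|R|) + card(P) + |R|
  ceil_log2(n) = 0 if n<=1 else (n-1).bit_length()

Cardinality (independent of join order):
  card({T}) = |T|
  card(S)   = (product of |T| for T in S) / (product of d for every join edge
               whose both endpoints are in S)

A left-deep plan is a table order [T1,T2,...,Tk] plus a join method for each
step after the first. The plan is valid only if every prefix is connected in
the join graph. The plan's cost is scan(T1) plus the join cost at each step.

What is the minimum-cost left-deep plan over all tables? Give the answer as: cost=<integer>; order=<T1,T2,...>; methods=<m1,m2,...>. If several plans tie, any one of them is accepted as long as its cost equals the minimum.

cost=6080; order=B,C,A; methods=hash,hash

Selinger DP (subsets sized 1..n):
  {B}: scan cost=400, card=400
  {C}: scan cost=200, card=200
  {A}: scan cost=120, card=120
  {BC}: card=400; try (C,hash)→4000, (C,nl_idx)→4000, (B,merge)→6000, (C,merge)→6200, (B,hash)→7600, (B,nl)→80200 …(+1); best=4000 via (C,hash)
  {AC}: card=1200; try (A,hash)→2080, (C,nl_idx)→2280, (A,nl_idx)→2800, (C,merge)→2880, (A,merge)→2960, (C,hash)→3440 …(+2); best=2080 via (A,hash)
  {ABC}: card=2400; try (A,hash)→6080, (A,merge)→8960, (A,nl_idx)→9200, (B,hash)→10480, (B,merge)→20480, (A,nl)→52000 …(+1); best=6080 via (A,hash)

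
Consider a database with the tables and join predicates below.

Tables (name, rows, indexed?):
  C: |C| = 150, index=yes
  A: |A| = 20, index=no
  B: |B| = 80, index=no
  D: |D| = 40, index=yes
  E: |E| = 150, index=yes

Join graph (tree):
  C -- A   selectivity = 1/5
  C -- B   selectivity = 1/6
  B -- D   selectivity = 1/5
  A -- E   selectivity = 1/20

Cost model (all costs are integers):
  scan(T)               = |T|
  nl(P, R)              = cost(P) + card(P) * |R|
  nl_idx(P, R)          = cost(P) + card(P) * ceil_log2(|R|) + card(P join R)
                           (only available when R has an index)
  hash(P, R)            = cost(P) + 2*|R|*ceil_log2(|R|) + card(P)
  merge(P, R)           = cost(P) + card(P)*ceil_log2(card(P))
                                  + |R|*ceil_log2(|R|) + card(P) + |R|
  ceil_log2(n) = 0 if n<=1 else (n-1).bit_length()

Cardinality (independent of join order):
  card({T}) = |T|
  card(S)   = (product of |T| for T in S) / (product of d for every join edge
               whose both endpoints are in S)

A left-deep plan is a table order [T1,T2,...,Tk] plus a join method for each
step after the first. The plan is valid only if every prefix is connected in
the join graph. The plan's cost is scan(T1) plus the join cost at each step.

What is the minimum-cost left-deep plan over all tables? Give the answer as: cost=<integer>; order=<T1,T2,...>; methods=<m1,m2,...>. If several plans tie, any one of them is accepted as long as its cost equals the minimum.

Selinger DP (subsets sized 1..n):
  {C}: scan cost=150, card=150
  {A}: scan cost=20, card=20
  {B}: scan cost=80, card=80
  {D}: scan cost=40, card=40
  {E}: scan cost=150, card=150
  {AC}: card=600; try (A,hash)→500, (C,nl_idx)→780, (C,merge)→1490, (A,merge)→1620, (C,hash)→2440, (C,nl)→3020 …(+1); best=500 via (A,hash)
  {BC}: card=2000; try (B,hash)→1420, (C,merge)→2070, (B,merge)→2140, (C,hash)→2560, (C,nl_idx)→2720, (C,nl)→12080 …(+1); best=1420 via (B,hash)
  {AE}: card=150; try (E,nl_idx)→330, (A,hash)→500, (E,merge)→1490, (A,merge)→1620, (E,hash)→2440, (E,nl)→3020 …(+1); best=330 via (E,nl_idx)
  {BD}: card=640; try (D,hash)→640, (B,merge)→960, (D,merge)→1000, (D,nl_idx)→1200, (B,hash)→1200, (B,nl)→3240 …(+1); best=640 via (D,hash)
  {ABC}: card=8000; try (B,hash)→2220, (A,hash)→3620, (B,merge)→7740, (A,merge)→25540, (A,nl)→41420, (B,nl)→48500; best=2220 via (B,hash)
  {ACE}: card=4500; try (C,hash)→2880, (C,merge)→3030, (E,hash)→3500, (C,nl_idx)→6030, (E,merge)→8450, (E,nl_idx)→9800 …(+2); best=2880 via (C,hash)
  {BCD}: card=16000; try (C,hash)→3680, (D,hash)→3900, (C,merge)→9030, (C,nl_idx)→21760, (D,merge)→25700, (D,nl_idx)→29420 …(+2); best=3680 via (C,hash)
  {ABCD}: card=64000; try (D,hash)→10700, (A,hash)→19880, (D,nl_idx)→114220, (D,merge)→114500, (A,merge)→243800, (D,nl)→322220 …(+1); best=10700 via (D,hash)
  {ABCE}: card=60000; try (B,hash)→8500, (E,hash)→12620, (B,merge)→66520, (E,merge)→115570, (E,nl_idx)→126220, (B,nl)→362880 …(+1); best=8500 via (B,hash)
  {ABCDE}: card=480000; try (D,hash)→68980, (E,hash)→77100, (D,nl_idx)→848500, (E,nl_idx)→1002700, (D,merge)→1028780, (E,merge)→1100050 …(+2); best=68980 via (D,hash)

cost=68980; order=A,E,C,B,D; methods=nl_idx,hash,hash,hash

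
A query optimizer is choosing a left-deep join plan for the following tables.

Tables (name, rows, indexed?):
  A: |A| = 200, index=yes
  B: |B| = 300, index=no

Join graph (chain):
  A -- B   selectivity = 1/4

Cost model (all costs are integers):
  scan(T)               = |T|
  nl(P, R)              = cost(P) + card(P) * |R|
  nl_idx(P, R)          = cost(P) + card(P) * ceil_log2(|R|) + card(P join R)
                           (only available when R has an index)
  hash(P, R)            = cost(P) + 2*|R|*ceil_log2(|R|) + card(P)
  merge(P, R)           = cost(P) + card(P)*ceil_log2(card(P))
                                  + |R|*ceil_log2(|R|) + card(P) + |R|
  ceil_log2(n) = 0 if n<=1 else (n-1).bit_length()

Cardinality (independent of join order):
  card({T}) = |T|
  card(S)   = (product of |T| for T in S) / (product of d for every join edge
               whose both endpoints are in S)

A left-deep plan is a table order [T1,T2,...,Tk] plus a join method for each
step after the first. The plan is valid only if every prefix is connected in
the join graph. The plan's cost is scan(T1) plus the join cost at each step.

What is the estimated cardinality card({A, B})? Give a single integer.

Tables in S: A(200), B(300)
Edges inside S: A-B(d=4)
numerator = 200 * 300 = 60000
denominator = 4 = 4
card(S) = 60000 / 4 = 15000

15000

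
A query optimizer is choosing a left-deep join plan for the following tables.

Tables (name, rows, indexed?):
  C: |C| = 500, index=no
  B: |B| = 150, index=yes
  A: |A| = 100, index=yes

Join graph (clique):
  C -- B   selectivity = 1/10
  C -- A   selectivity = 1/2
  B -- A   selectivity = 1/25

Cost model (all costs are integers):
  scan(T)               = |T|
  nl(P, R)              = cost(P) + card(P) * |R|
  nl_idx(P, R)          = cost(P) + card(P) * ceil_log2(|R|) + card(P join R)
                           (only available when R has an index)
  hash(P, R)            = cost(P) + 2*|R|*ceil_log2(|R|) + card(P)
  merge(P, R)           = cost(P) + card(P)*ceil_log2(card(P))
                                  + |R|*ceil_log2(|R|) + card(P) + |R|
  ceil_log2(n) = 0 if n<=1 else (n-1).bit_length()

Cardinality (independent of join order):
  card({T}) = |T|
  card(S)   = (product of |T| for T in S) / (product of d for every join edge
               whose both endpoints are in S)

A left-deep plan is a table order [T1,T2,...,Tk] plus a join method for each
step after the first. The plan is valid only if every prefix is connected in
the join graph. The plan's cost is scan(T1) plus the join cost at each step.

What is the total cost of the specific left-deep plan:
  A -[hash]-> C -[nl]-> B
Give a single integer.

step 1: scan A: cost=100, card=100
step 2: join C via hash
    card(P join C) = 100*500/(2) = 25000
    cost = 100 + 2*500*9 + 100 = 9200
step 3: join B via nl
    card(P join B) = 25000*150/(10*25) = 15000
    cost = 9200 + 25000*150 = 3759200

3759200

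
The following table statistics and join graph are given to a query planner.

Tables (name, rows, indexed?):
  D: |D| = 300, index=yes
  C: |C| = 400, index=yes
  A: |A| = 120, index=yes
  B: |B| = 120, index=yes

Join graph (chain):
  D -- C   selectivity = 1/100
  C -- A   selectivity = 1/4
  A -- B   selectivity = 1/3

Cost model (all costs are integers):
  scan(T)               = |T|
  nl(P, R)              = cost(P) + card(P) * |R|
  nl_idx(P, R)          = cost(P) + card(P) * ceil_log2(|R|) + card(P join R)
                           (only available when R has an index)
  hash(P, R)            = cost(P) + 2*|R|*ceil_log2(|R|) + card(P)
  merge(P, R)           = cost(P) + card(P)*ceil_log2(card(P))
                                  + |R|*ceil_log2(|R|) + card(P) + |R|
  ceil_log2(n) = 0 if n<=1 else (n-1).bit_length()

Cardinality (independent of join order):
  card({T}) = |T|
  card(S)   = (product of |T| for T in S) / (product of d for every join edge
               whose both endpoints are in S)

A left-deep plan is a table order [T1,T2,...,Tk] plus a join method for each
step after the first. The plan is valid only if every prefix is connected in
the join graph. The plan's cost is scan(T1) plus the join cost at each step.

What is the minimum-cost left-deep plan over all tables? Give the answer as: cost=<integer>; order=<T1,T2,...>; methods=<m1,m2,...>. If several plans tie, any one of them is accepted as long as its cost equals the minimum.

cost=44760; order=D,C,A,B; methods=nl_idx,hash,hash

Selinger DP (subsets sized 1..n):
  {D}: scan cost=300, card=300
  {C}: scan cost=400, card=400
  {A}: scan cost=120, card=120
  {B}: scan cost=120, card=120
  {CD}: card=1200; try (C,nl_idx)→4200, (D,nl_idx)→5200, (D,hash)→6200, (C,merge)→7300, (D,merge)→7400, (C,hash)→7800 …(+2); best=4200 via (C,nl_idx)
  {AC}: card=12000; try (A,hash)→2480, (C,merge)→5080, (A,merge)→5360, (C,hash)→7440, (C,nl_idx)→13200, (A,nl_idx)→15200 …(+2); best=2480 via (A,hash)
  {AB}: card=4800; try (B,hash)→1920, (A,hash)→1920, (B,merge)→2040, (A,merge)→2040, (B,nl_idx)→5760, (A,nl_idx)→5760 …(+2); best=1920 via (B,hash)
  {ACD}: card=36000; try (A,hash)→7080, (A,merge)→19560, (D,hash)→19880, (A,nl_idx)→48600, (D,nl_idx)→146480, (A,nl)→148200 …(+2); best=7080 via (A,hash)
  {ABC}: card=480000; try (C,hash)→13920, (B,hash)→16160, (C,merge)→73120, (B,merge)→183440, (C,nl_idx)→525120, (B,nl_idx)→566480 …(+2); best=13920 via (C,hash)
  {ABCD}: card=1440000; try (B,hash)→44760, (D,hash)→499320, (B,merge)→620040, (B,nl_idx)→1699080, (B,nl)→4327080, (D,nl_idx)→5773920 …(+2); best=44760 via (B,hash)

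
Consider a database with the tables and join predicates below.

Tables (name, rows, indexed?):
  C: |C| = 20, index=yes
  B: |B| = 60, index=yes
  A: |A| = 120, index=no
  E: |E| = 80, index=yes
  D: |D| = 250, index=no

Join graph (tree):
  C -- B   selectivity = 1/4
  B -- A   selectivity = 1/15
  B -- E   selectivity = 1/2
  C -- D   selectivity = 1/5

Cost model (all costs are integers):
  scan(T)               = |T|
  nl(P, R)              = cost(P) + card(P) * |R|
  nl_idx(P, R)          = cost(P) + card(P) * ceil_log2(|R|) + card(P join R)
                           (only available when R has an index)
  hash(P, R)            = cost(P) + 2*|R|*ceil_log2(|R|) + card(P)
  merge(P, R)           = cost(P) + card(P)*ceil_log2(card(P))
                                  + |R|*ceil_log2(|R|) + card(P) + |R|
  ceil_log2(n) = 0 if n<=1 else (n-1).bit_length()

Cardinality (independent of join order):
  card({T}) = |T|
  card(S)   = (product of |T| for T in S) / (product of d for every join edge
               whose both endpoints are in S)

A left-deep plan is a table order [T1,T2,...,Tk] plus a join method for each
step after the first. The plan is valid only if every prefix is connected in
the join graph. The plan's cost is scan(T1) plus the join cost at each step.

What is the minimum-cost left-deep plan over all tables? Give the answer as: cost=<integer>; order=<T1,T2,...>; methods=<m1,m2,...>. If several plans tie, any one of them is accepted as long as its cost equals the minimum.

cost=105160; order=A,B,C,E,D; methods=hash,hash,hash,hash

Selinger DP (subsets sized 1..n):
  {C}: scan cost=20, card=20
  {B}: scan cost=60, card=60
  {A}: scan cost=120, card=120
  {E}: scan cost=80, card=80
  {D}: scan cost=250, card=250
  {BC}: card=300; try (C,hash)→320, (B,nl_idx)→440, (B,merge)→560, (C,merge)→600, (C,nl_idx)→660, (B,hash)→760 …(+2); best=320 via (C,hash)
  {CD}: card=1000; try (C,hash)→700, (D,merge)→2390, (C,nl_idx)→2500, (C,merge)→2620, (D,hash)→4040, (D,nl)→5020 …(+1); best=700 via (C,hash)
  {AB}: card=480; try (B,hash)→960, (B,nl_idx)→1320, (A,merge)→1440, (B,merge)→1500, (A,hash)→1800, (A,nl)→7260 …(+1); best=960 via (B,hash)
  {BE}: card=2400; try (B,hash)→880, (E,merge)→1120, (B,merge)→1140, (E,hash)→1240, (E,nl_idx)→2880, (B,nl_idx)→2960 …(+2); best=880 via (B,hash)
  {ABC}: card=2400; try (C,hash)→1640, (A,hash)→2300, (A,merge)→4280, (C,nl_idx)→5760, (C,merge)→5880, (C,nl)→10560 …(+1); best=1640 via (C,hash)
  {BCE}: card=12000; try (E,hash)→1740, (C,hash)→3480, (E,merge)→3960, (E,nl_idx)→14420, (E,nl)→24320, (C,nl_idx)→24880 …(+2); best=1740 via (E,hash)
  {BCD}: card=15000; try (B,hash)→2420, (D,hash)→4620, (D,merge)→5570, (B,merge)→12120, (B,nl_idx)→21700, (B,nl)→60700 …(+1); best=2420 via (B,hash)
  {ABE}: card=19200; try (E,hash)→2560, (A,hash)→4960, (E,merge)→6400, (E,nl_idx)→23520, (A,merge)→33040, (E,nl)→39360 …(+1); best=2560 via (E,hash)
  {ABCE}: card=96000; try (E,hash)→5160, (A,hash)→15420, (C,hash)→21960, (E,merge)→33480, (E,nl_idx)→114440, (A,merge)→182700 …(+5); best=5160 via (E,hash)
  {ABCD}: card=120000; try (D,hash)→8040, (A,hash)→19100, (D,merge)→35090, (A,merge)→228380, (D,nl)→601640, (A,nl)→1802420; best=8040 via (D,hash)
  {BCDE}: card=600000; try (D,hash)→17740, (E,hash)→18540, (D,merge)→183990, (E,merge)→228060, (E,nl_idx)→707420, (E,nl)→1202420 …(+1); best=17740 via (D,hash)
  {ABCDE}: card=4800000; try (D,hash)→105160, (E,hash)→129160, (A,hash)→619420, (D,merge)→1735410, (E,merge)→2168680, (E,nl_idx)→5648040 …(+4); best=105160 via (D,hash)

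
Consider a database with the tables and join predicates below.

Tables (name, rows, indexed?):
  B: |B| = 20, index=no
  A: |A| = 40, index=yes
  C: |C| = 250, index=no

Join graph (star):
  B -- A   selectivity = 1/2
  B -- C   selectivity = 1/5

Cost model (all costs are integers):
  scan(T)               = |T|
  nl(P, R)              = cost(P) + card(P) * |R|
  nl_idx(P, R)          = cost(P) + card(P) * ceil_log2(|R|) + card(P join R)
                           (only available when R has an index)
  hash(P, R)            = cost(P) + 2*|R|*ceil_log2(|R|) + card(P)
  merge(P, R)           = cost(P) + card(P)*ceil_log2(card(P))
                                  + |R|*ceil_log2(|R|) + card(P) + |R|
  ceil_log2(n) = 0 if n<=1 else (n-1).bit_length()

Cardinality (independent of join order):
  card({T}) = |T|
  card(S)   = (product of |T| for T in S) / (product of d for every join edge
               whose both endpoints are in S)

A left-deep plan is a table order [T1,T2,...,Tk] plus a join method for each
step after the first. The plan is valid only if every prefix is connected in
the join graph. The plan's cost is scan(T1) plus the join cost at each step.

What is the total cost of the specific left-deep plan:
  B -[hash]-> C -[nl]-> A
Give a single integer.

step 1: scan B: cost=20, card=20
step 2: join C via hash
    card(P join C) = 20*250/(5) = 1000
    cost = 20 + 2*250*8 + 20 = 4040
step 3: join A via nl
    card(P join A) = 1000*40/(2) = 20000
    cost = 4040 + 1000*40 = 44040

44040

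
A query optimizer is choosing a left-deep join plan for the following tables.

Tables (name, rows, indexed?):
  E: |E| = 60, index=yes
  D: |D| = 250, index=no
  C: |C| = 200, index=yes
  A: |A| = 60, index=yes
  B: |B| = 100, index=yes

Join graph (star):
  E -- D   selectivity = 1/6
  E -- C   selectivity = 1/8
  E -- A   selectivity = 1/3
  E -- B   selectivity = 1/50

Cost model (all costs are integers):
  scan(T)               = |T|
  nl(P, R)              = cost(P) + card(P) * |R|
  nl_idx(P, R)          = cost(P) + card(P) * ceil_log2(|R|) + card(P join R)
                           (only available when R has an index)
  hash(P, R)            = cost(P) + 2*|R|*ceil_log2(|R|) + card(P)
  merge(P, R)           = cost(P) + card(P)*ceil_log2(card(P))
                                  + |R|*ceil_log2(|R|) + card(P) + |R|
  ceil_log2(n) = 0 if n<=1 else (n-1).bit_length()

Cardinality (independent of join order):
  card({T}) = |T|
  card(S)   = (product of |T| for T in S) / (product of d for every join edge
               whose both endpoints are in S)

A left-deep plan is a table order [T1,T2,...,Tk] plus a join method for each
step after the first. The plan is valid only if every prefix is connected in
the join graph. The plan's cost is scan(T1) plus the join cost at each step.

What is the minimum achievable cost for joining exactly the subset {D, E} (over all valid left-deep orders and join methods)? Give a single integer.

Selinger DP over subsets of {D,E}:
  {E}: scan cost=60, card=60
  {D}: scan cost=250, card=250
  {DE}: card=2500; try (E,hash)→1220, (D,merge)→2730, (E,merge)→2920, (D,hash)→4120, (E,nl_idx)→4250, (D,nl)→15060 …(+1); best=1220 via (E,hash)

1220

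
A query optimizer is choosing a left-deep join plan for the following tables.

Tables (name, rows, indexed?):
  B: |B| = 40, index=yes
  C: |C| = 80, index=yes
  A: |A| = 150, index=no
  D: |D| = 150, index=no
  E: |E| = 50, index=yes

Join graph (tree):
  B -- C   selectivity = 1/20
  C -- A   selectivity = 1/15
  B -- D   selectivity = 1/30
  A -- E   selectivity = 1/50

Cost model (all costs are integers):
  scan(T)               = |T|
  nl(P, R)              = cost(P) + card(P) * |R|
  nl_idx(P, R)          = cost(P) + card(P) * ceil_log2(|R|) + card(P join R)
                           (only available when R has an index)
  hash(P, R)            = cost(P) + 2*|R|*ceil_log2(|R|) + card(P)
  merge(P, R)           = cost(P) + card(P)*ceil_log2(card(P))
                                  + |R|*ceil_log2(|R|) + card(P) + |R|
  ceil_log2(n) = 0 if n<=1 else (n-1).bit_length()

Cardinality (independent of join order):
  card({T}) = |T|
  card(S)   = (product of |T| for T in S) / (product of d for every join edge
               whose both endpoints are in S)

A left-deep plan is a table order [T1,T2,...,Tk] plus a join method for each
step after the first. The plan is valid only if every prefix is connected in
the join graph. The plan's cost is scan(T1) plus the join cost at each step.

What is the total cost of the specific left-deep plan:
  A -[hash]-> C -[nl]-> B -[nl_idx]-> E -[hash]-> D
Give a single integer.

step 1: scan A: cost=150, card=150
step 2: join C via hash
    card(P join C) = 150*80/(15) = 800
    cost = 150 + 2*80*7 + 150 = 1420
step 3: join B via nl
    card(P join B) = 800*40/(20) = 1600
    cost = 1420 + 800*40 = 33420
step 4: join E via nl_idx
    card(P join E) = 1600*50/(50) = 1600
    cost = 33420 + 1600*6 + 1600 = 44620
step 5: join D via hash
    card(P join D) = 1600*150/(30) = 8000
    cost = 44620 + 2*150*8 + 1600 = 48620

48620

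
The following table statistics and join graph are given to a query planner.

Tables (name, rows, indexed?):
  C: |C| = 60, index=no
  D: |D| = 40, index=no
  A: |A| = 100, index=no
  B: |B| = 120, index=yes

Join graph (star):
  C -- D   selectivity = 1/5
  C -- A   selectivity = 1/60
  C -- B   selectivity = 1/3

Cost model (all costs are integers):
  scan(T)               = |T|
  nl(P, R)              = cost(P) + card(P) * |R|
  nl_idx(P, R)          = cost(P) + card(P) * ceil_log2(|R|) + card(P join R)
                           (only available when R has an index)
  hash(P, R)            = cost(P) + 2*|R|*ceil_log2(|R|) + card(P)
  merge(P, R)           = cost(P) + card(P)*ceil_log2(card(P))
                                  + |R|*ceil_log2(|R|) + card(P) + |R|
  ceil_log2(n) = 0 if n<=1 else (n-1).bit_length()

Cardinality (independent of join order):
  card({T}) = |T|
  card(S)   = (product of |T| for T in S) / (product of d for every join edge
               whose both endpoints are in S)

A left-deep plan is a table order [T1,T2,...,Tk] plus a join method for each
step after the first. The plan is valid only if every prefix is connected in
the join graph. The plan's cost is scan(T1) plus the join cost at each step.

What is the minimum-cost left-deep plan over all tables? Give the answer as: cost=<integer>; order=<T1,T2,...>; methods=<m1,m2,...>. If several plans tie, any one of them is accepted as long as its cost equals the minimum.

cost=3980; order=A,C,D,B; methods=hash,hash,hash

Selinger DP (subsets sized 1..n):
  {C}: scan cost=60, card=60
  {D}: scan cost=40, card=40
  {A}: scan cost=100, card=100
  {B}: scan cost=120, card=120
  {CD}: card=480; try (D,hash)→600, (C,merge)→740, (D,merge)→760, (C,hash)→800, (C,nl)→2440, (D,nl)→2460; best=600 via (D,hash)
  {AC}: card=100; try (C,hash)→920, (A,merge)→1280, (C,merge)→1320, (A,hash)→1520, (A,nl)→6060, (C,nl)→6100; best=920 via (C,hash)
  {BC}: card=2400; try (C,hash)→960, (B,merge)→1440, (C,merge)→1500, (B,hash)→1800, (B,nl_idx)→2880, (B,nl)→7260 …(+1); best=960 via (C,hash)
  {ACD}: card=800; try (D,hash)→1500, (D,merge)→2000, (A,hash)→2480, (D,nl)→4920, (A,merge)→6200, (A,nl)→48600; best=1500 via (D,hash)
  {BCD}: card=19200; try (B,hash)→2760, (D,hash)→3840, (B,merge)→6360, (B,nl_idx)→23160, (D,merge)→32440, (B,nl)→58200 …(+1); best=2760 via (B,hash)
  {ABC}: card=4000; try (B,merge)→2680, (B,hash)→2700, (A,hash)→4760, (B,nl_idx)→5620, (B,nl)→12920, (A,merge)→32960 …(+1); best=2680 via (B,merge)
  {ABCD}: card=32000; try (B,hash)→3980, (D,hash)→7160, (B,merge)→11260, (A,hash)→23360, (B,nl_idx)→39100, (D,merge)→54960 …(+4); best=3980 via (B,hash)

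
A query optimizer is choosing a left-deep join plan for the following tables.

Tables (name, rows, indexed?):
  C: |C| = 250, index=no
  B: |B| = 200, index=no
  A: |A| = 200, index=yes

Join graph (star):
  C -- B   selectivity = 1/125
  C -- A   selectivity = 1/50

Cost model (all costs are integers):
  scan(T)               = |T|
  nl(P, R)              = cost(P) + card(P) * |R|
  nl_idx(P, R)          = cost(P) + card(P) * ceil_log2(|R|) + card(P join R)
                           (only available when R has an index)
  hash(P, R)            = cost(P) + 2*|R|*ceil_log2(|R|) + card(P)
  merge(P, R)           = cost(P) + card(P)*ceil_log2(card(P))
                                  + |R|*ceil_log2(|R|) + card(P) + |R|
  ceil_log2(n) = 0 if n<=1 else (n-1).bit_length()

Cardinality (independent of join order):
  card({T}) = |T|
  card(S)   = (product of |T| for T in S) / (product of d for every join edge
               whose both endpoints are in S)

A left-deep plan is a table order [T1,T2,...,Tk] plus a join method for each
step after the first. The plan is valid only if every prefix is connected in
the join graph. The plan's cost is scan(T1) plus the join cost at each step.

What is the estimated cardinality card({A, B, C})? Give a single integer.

1600

Tables in S: A(200), B(200), C(250)
Edges inside S: C-B(d=125), C-A(d=50)
numerator = 200 * 200 * 250 = 10000000
denominator = 125 * 50 = 6250
card(S) = 10000000 / 6250 = 1600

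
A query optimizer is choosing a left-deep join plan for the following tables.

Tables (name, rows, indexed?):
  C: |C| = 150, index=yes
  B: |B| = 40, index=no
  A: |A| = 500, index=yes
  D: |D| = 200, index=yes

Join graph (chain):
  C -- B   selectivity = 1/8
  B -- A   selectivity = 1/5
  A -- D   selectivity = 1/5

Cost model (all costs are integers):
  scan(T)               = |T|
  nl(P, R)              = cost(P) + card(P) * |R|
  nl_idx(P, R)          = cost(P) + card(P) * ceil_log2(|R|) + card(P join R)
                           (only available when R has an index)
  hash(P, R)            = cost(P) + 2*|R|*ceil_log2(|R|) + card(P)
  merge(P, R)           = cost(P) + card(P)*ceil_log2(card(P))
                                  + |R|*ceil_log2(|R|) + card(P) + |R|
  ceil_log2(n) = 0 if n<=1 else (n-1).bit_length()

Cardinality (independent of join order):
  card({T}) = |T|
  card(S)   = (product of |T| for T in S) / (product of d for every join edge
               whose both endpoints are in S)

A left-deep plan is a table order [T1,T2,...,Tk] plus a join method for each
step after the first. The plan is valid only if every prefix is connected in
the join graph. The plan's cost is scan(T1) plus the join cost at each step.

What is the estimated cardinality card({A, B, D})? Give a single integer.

160000

Tables in S: A(500), B(40), D(200)
Edges inside S: B-A(d=5), A-D(d=5)
numerator = 500 * 40 * 200 = 4000000
denominator = 5 * 5 = 25
card(S) = 4000000 / 25 = 160000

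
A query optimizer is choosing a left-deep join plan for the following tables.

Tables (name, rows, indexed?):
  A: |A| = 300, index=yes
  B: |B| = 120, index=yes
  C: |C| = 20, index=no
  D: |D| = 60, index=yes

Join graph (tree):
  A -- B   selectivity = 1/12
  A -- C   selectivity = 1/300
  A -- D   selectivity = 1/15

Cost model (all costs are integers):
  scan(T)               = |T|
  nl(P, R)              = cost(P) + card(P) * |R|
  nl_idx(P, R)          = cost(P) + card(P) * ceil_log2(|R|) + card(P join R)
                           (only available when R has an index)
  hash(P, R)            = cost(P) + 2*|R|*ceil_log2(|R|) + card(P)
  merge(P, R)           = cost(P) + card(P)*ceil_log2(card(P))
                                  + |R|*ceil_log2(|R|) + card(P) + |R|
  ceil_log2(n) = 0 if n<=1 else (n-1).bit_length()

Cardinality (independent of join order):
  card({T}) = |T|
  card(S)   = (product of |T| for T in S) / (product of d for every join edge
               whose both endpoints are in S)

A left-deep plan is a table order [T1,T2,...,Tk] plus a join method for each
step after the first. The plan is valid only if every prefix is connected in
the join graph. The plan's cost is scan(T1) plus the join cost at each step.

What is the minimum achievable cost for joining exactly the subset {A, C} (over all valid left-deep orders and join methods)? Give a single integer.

220

Selinger DP over subsets of {A,C}:
  {A}: scan cost=300, card=300
  {C}: scan cost=20, card=20
  {AC}: card=20; try (A,nl_idx)→220, (C,hash)→800, (A,merge)→3140, (C,merge)→3420, (A,hash)→5440, (A,nl)→6020 …(+1); best=220 via (A,nl_idx)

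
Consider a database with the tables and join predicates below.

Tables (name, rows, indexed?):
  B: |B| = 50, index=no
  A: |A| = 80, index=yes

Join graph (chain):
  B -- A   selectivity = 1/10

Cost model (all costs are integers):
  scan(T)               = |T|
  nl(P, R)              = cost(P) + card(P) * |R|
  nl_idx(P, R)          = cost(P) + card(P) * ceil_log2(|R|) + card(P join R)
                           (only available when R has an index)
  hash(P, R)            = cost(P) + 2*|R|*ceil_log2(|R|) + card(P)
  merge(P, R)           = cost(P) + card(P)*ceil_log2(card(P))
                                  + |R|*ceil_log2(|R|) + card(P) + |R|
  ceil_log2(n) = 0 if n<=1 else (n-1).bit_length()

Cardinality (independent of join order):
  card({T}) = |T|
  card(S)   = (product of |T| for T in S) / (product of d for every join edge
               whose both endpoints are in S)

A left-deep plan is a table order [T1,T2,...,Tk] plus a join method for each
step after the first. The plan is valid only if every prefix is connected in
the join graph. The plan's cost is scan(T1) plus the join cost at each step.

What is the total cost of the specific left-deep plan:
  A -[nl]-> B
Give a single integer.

4080

step 1: scan A: cost=80, card=80
step 2: join B via nl
    card(P join B) = 80*50/(10) = 400
    cost = 80 + 80*50 = 4080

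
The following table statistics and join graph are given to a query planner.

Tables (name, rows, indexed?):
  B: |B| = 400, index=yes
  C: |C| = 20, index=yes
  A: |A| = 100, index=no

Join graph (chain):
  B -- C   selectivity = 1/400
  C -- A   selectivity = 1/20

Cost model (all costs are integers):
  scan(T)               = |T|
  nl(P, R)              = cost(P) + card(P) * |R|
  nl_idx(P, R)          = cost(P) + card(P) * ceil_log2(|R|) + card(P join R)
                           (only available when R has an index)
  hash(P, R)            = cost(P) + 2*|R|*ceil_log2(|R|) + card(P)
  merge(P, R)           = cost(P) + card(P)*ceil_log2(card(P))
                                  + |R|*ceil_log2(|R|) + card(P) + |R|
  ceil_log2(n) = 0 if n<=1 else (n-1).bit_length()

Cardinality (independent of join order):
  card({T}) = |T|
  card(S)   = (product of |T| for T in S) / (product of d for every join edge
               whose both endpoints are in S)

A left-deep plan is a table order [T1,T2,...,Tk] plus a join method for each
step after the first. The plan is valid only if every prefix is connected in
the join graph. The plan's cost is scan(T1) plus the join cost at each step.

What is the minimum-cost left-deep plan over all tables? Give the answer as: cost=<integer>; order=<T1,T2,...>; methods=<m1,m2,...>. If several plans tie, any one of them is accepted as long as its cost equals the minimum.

Selinger DP (subsets sized 1..n):
  {B}: scan cost=400, card=400
  {C}: scan cost=20, card=20
  {A}: scan cost=100, card=100
  {BC}: card=20; try (B,nl_idx)→220, (C,hash)→1000, (C,nl_idx)→2420, (B,merge)→4140, (C,merge)→4520, (B,hash)→7240 …(+2); best=220 via (B,nl_idx)
  {AC}: card=100; try (C,hash)→400, (C,nl_idx)→700, (A,merge)→940, (C,merge)→1020, (A,hash)→1440, (A,nl)→2020 …(+1); best=400 via (C,hash)
  {ABC}: card=100; try (A,merge)→1140, (B,nl_idx)→1400, (A,hash)→1640, (A,nl)→2220, (B,merge)→5200, (B,hash)→7700 …(+1); best=1140 via (A,merge)

cost=1140; order=C,B,A; methods=nl_idx,merge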